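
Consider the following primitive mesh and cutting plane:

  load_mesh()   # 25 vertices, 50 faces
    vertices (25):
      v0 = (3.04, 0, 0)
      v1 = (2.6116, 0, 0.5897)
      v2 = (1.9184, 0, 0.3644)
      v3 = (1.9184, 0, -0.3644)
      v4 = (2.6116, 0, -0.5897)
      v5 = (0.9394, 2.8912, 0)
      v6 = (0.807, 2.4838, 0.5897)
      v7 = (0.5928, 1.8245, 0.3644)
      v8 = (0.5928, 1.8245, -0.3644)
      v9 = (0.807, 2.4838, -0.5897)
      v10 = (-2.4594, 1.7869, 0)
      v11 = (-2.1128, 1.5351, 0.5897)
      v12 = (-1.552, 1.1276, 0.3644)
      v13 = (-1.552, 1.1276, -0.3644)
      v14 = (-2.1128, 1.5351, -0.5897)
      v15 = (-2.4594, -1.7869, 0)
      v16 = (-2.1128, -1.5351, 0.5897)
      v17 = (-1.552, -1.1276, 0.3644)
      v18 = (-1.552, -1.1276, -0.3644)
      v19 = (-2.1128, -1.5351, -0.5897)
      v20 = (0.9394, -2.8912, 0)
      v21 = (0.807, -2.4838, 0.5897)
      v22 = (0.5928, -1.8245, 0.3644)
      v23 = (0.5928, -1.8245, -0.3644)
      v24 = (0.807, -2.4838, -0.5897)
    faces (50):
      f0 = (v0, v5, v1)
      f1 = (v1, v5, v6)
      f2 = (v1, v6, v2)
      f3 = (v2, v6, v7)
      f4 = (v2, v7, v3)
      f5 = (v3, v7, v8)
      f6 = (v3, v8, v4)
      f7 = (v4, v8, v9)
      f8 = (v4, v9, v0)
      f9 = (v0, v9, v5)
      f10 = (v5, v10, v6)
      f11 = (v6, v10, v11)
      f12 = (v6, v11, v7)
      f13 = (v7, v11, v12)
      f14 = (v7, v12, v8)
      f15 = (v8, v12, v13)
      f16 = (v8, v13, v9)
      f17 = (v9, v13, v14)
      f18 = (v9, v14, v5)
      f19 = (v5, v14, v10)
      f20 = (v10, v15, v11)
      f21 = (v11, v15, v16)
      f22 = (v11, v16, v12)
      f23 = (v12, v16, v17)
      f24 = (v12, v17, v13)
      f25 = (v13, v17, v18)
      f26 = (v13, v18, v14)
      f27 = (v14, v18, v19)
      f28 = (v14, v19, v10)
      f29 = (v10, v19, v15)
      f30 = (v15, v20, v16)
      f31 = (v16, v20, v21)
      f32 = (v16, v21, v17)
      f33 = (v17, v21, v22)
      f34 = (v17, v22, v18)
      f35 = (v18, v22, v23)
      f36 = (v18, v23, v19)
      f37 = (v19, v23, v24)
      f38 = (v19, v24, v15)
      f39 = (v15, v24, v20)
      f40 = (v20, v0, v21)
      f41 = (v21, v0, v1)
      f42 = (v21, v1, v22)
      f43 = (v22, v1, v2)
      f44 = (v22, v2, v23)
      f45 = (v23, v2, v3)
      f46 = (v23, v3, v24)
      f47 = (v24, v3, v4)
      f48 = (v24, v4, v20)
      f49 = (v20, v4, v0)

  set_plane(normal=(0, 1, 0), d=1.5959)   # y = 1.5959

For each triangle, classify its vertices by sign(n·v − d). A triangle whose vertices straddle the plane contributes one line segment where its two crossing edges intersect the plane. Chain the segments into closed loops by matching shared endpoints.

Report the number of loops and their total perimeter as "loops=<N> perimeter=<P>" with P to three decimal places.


loops=2 perimeter=9.681

Straddling triangles (22 of 50):
  (v0,v5,v1) [-+-] → (1.8805, 1.5959, 0)–(1.68857, 1.5959, 0.264194)  len=0.3266
  (v1,v5,v6) [-++] → (1.68857, 1.5959, 0.264194)–(1.4521, 1.5959, 0.5897)  len=0.4023
  (v1,v6,v2) [-+-] → (1.4521, 1.5959, 0.5897)–(1.2043, 1.5959, 0.509161)  len=0.2606
  (v2,v6,v7) [-++] → (1.2043, 1.5959, 0.509161)–(0.758891, 1.5959, 0.3644)  len=0.4683
  (v2,v7,v3) [-+-] → (0.758891, 1.5959, 0.3644)–(0.758891, 1.5959, 0.273085)  len=0.0913
  (v3,v7,v8) [-++] → (0.758891, 1.5959, 0.273085)–(0.758891, 1.5959, -0.3644)  len=0.6375
  (v3,v8,v4) [-+-] → (0.758891, 1.5959, -0.3644)–(0.845745, 1.5959, -0.392629)  len=0.0913
  (v4,v8,v9) [-++] → (0.845745, 1.5959, -0.392629)–(1.4521, 1.5959, -0.5897)  len=0.6376
  (v4,v9,v0) [-+-] → (1.4521, 1.5959, -0.5897)–(1.60524, 1.5959, -0.378896)  len=0.2606
  (v0,v9,v5) [-++] → (1.60524, 1.5959, -0.378896)–(1.8805, 1.5959, 0)  len=0.4683
  (v6,v10,v11) [++-] → (-2.19649, 1.5959, 0.44731)–(-1.92568, 1.5959, 0.5897)  len=0.3060
  (v6,v11,v7) [+-+] → (-1.92568, 1.5959, 0.5897)–(-1.54438, 1.5959, 0.542367)  len=0.3842
  (v7,v11,v12) [+--] → (-1.54438, 1.5959, 0.542367)–(-0.110746, 1.5959, 0.3644)  len=1.4446
  (v7,v12,v8) [+-+] → (-0.110746, 1.5959, 0.3644)–(-0.110746, 1.5959, -0.125336)  len=0.4897
  (v8,v12,v13) [+--] → (-0.110746, 1.5959, -0.125336)–(-0.110746, 1.5959, -0.3644)  len=0.2391
  (v8,v13,v9) [+-+] → (-0.110746, 1.5959, -0.3644)–(-0.73743, 1.5959, -0.442197)  len=0.6315
  (v9,v13,v14) [+--] → (-0.73743, 1.5959, -0.442197)–(-1.92568, 1.5959, -0.5897)  len=1.1974
  (v9,v14,v5) [+-+] → (-1.92568, 1.5959, -0.5897)–(-1.97596, 1.5959, -0.563261)  len=0.0568
  (v5,v14,v10) [+-+] → (-1.97596, 1.5959, -0.563261)–(-2.19649, 1.5959, -0.44731)  len=0.2492
  (v10,v15,v11) [+--] → (-2.4594, 1.5959, 0)–(-2.19649, 1.5959, 0.44731)  len=0.5189
  (v14,v19,v10) [--+] → (-2.43947, 1.5959, -0.0339051)–(-2.19649, 1.5959, -0.44731)  len=0.4795
  (v10,v19,v15) [+--] → (-2.43947, 1.5959, -0.0339051)–(-2.4594, 1.5959, 0)  len=0.0393

Chained into 2 loop(s):
  loop 1: 10 segments, perimeter = 3.6444
  loop 2: 12 segments, perimeter = 6.0362
Total perimeter = 9.681


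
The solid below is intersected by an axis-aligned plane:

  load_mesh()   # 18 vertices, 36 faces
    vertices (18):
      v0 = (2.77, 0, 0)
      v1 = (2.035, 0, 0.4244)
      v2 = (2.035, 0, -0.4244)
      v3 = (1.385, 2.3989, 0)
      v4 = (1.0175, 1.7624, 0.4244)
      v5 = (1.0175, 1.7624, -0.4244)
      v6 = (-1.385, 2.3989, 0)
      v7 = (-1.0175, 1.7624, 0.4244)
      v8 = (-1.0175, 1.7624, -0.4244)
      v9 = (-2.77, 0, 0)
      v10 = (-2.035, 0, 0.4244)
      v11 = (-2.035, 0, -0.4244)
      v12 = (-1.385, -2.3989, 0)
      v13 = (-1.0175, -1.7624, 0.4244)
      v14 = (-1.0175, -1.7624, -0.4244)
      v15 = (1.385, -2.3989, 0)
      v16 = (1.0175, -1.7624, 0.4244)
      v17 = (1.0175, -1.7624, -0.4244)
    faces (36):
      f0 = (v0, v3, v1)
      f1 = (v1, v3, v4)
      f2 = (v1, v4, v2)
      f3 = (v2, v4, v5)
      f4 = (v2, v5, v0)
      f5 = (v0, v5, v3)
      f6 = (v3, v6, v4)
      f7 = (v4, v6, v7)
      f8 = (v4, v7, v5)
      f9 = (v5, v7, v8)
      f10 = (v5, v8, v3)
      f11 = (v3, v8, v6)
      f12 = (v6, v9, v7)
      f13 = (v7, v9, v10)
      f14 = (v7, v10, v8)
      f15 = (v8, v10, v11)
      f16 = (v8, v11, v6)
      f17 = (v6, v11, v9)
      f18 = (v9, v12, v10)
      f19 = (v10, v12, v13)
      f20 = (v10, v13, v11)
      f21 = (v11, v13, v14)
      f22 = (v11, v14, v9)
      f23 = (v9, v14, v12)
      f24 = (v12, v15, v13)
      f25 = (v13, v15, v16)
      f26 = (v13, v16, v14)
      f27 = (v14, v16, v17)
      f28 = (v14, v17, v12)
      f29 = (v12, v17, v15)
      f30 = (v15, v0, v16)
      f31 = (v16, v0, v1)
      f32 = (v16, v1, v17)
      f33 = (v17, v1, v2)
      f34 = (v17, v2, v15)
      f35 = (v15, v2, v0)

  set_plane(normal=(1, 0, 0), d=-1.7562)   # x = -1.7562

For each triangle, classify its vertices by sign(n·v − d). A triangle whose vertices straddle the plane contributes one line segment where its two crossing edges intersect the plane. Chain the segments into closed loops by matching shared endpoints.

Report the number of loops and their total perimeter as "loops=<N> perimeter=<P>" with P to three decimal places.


loops=2 perimeter=7.065

Straddling triangles (12 of 36):
  (v6,v9,v7) [+-+] → (-1.7562, 1.75596, 0)–(-1.7562, 1.01953, 0.24551)  len=0.7763
  (v7,v9,v10) [+--] → (-1.7562, 1.01953, 0.24551)–(-1.7562, 0.482906, 0.4244)  len=0.5657
  (v7,v10,v8) [+-+] → (-1.7562, 0.482906, 0.4244)–(-1.7562, 0.482906, 0.191825)  len=0.2326
  (v8,v10,v11) [+--] → (-1.7562, 0.482906, 0.191825)–(-1.7562, 0.482906, -0.4244)  len=0.6162
  (v8,v11,v6) [+-+] → (-1.7562, 0.482906, -0.4244)–(-1.7562, 1.02894, -0.242365)  len=0.5756
  (v6,v11,v9) [+--] → (-1.7562, 1.02894, -0.242365)–(-1.7562, 1.75596, 0)  len=0.7664
  (v9,v12,v10) [-+-] → (-1.7562, -1.75596, 0)–(-1.7562, -1.02894, 0.242365)  len=0.7664
  (v10,v12,v13) [-++] → (-1.7562, -1.02894, 0.242365)–(-1.7562, -0.482906, 0.4244)  len=0.5756
  (v10,v13,v11) [-+-] → (-1.7562, -0.482906, 0.4244)–(-1.7562, -0.482906, -0.191825)  len=0.6162
  (v11,v13,v14) [-++] → (-1.7562, -0.482906, -0.191825)–(-1.7562, -0.482906, -0.4244)  len=0.2326
  (v11,v14,v9) [-+-] → (-1.7562, -0.482906, -0.4244)–(-1.7562, -1.01953, -0.24551)  len=0.5657
  (v9,v14,v12) [-++] → (-1.7562, -1.01953, -0.24551)–(-1.7562, -1.75596, 0)  len=0.7763

Chained into 2 loop(s):
  loop 1: 6 segments, perimeter = 3.5327
  loop 2: 6 segments, perimeter = 3.5327
Total perimeter = 7.065


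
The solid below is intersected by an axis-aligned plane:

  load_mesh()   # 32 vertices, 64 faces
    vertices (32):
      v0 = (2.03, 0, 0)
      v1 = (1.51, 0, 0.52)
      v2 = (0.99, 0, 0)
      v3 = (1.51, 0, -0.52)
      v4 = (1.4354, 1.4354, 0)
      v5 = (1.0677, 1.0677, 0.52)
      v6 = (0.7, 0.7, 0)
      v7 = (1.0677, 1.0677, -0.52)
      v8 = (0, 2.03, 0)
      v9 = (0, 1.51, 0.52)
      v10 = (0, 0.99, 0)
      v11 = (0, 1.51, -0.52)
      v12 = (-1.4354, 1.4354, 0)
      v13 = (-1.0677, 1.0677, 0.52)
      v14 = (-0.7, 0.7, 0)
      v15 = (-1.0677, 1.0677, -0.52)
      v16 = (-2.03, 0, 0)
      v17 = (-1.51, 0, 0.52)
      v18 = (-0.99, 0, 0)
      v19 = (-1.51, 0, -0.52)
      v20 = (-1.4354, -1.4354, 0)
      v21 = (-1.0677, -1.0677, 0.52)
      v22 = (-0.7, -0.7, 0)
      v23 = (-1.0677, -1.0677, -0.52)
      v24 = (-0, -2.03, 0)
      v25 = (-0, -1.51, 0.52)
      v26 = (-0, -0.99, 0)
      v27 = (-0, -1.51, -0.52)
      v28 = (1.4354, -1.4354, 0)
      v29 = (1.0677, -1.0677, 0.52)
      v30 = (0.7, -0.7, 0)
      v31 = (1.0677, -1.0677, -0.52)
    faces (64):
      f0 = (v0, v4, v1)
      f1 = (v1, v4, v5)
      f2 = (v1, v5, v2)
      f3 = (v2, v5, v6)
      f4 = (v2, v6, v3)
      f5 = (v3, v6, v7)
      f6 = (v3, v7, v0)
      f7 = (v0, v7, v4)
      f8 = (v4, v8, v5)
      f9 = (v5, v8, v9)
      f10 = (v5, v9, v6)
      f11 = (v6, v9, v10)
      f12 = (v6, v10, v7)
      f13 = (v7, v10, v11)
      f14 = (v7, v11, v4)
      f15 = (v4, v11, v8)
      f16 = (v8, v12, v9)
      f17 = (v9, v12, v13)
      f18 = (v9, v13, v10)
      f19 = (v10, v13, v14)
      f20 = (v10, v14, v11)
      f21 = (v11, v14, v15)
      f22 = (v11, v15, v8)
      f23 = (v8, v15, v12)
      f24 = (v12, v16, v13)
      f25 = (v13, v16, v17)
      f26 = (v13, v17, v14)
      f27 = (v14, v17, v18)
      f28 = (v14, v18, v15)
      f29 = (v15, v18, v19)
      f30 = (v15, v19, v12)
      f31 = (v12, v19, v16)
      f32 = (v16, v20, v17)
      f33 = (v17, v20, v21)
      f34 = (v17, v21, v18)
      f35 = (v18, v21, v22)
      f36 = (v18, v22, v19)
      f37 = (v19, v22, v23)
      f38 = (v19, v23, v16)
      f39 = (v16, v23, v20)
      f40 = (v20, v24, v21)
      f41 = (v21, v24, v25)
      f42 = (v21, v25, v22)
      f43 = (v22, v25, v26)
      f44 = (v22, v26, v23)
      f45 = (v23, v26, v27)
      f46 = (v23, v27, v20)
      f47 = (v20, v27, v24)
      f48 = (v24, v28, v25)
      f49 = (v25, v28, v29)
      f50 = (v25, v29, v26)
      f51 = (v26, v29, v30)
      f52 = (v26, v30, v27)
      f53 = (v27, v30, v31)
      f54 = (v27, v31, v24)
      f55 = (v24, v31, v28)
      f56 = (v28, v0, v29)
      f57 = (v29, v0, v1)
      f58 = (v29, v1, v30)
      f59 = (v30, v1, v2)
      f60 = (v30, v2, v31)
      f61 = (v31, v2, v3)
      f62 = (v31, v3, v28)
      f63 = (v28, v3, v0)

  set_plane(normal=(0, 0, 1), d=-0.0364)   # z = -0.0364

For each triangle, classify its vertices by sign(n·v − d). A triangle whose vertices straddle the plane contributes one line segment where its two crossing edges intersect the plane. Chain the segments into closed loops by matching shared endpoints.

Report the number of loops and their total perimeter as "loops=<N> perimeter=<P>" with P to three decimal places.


loops=2 perimeter=18.491

Straddling triangles (32 of 64):
  (v2,v6,v3) [++-] → (0.7567, 0.651, -0.0364)–(1.0264, 0, -0.0364)  len=0.7047
  (v3,v6,v7) [-+-] → (0.7567, 0.651, -0.0364)–(0.725739, 0.725739, -0.0364)  len=0.0809
  (v3,v7,v0) [--+] → (1.96264, 0.074739, -0.0364)–(1.9936, 0, -0.0364)  len=0.0809
  (v0,v7,v4) [+-+] → (1.96264, 0.074739, -0.0364)–(1.40966, 1.40966, -0.0364)  len=1.4449
  (v6,v10,v7) [++-] → (0.074739, 0.995439, -0.0364)–(0.725739, 0.725739, -0.0364)  len=0.7047
  (v7,v10,v11) [-+-] → (0.074739, 0.995439, -0.0364)–(0, 1.0264, -0.0364)  len=0.0809
  (v7,v11,v4) [--+] → (1.33492, 1.44062, -0.0364)–(1.40966, 1.40966, -0.0364)  len=0.0809
  (v4,v11,v8) [+-+] → (1.33492, 1.44062, -0.0364)–(0, 1.9936, -0.0364)  len=1.4449
  (v10,v14,v11) [++-] → (-0.651, 0.7567, -0.0364)–(0, 1.0264, -0.0364)  len=0.7047
  (v11,v14,v15) [-+-] → (-0.651, 0.7567, -0.0364)–(-0.725739, 0.725739, -0.0364)  len=0.0809
  (v11,v15,v8) [--+] → (-0.074739, 1.96264, -0.0364)–(0, 1.9936, -0.0364)  len=0.0809
  (v8,v15,v12) [+-+] → (-0.074739, 1.96264, -0.0364)–(-1.40966, 1.40966, -0.0364)  len=1.4449
  (v14,v18,v15) [++-] → (-0.995439, 0.074739, -0.0364)–(-0.725739, 0.725739, -0.0364)  len=0.7047
  (v15,v18,v19) [-+-] → (-0.995439, 0.074739, -0.0364)–(-1.0264, 0, -0.0364)  len=0.0809
  (v15,v19,v12) [--+] → (-1.44062, 1.33492, -0.0364)–(-1.40966, 1.40966, -0.0364)  len=0.0809
  (v12,v19,v16) [+-+] → (-1.44062, 1.33492, -0.0364)–(-1.9936, 0, -0.0364)  len=1.4449
  (v18,v22,v19) [++-] → (-0.7567, -0.651, -0.0364)–(-1.0264, 0, -0.0364)  len=0.7047
  (v19,v22,v23) [-+-] → (-0.7567, -0.651, -0.0364)–(-0.725739, -0.725739, -0.0364)  len=0.0809
  (v19,v23,v16) [--+] → (-1.96264, -0.074739, -0.0364)–(-1.9936, 0, -0.0364)  len=0.0809
  (v16,v23,v20) [+-+] → (-1.96264, -0.074739, -0.0364)–(-1.40966, -1.40966, -0.0364)  len=1.4449
  (v22,v26,v23) [++-] → (-0.074739, -0.995439, -0.0364)–(-0.725739, -0.725739, -0.0364)  len=0.7047
  (v23,v26,v27) [-+-] → (-0.074739, -0.995439, -0.0364)–(0, -1.0264, -0.0364)  len=0.0809
  (v23,v27,v20) [--+] → (-1.33492, -1.44062, -0.0364)–(-1.40966, -1.40966, -0.0364)  len=0.0809
  (v20,v27,v24) [+-+] → (-1.33492, -1.44062, -0.0364)–(0, -1.9936, -0.0364)  len=1.4449
  (v26,v30,v27) [++-] → (0.651, -0.7567, -0.0364)–(0, -1.0264, -0.0364)  len=0.7047
  (v27,v30,v31) [-+-] → (0.651, -0.7567, -0.0364)–(0.725739, -0.725739, -0.0364)  len=0.0809
  (v27,v31,v24) [--+] → (0.074739, -1.96264, -0.0364)–(0, -1.9936, -0.0364)  len=0.0809
  (v24,v31,v28) [+-+] → (0.074739, -1.96264, -0.0364)–(1.40966, -1.40966, -0.0364)  len=1.4449
  (v30,v2,v31) [++-] → (0.995439, -0.074739, -0.0364)–(0.725739, -0.725739, -0.0364)  len=0.7047
  (v31,v2,v3) [-+-] → (0.995439, -0.074739, -0.0364)–(1.0264, 0, -0.0364)  len=0.0809
  (v31,v3,v28) [--+] → (1.44062, -1.33492, -0.0364)–(1.40966, -1.40966, -0.0364)  len=0.0809
  (v28,v3,v0) [+-+] → (1.44062, -1.33492, -0.0364)–(1.9936, 0, -0.0364)  len=1.4449

Chained into 2 loop(s):
  loop 1: 16 segments, perimeter = 6.2844
  loop 2: 16 segments, perimeter = 12.2066
Total perimeter = 18.491


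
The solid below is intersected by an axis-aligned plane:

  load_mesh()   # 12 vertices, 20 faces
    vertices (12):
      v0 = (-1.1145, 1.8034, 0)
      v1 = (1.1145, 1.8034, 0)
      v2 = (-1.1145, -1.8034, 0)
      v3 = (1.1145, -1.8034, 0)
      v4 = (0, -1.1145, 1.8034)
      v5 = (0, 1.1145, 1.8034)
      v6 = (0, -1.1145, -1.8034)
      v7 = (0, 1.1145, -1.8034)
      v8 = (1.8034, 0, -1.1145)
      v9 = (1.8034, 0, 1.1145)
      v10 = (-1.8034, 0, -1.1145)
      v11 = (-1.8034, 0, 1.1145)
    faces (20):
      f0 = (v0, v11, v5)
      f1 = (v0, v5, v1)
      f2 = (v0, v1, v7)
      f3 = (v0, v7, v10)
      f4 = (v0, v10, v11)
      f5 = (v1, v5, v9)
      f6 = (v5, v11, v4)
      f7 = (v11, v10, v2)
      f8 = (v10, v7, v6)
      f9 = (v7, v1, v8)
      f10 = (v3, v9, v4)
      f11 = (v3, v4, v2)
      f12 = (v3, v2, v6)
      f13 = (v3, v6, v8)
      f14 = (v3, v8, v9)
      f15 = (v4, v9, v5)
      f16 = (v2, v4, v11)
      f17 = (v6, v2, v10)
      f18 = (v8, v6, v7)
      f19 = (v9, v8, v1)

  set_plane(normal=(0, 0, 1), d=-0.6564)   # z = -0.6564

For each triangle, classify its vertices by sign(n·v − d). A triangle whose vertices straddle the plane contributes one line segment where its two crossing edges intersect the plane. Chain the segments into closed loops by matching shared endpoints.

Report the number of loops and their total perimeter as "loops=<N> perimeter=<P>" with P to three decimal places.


Straddling triangles (10 of 20):
  (v0,v1,v7) [++-] → (0.708845, 1.55265, -0.6564)–(-0.708845, 1.55265, -0.6564)  len=1.4177
  (v0,v7,v10) [+--] → (-0.708845, 1.55265, -0.6564)–(-1.52024, 0.741263, -0.6564)  len=1.1475
  (v0,v10,v11) [+-+] → (-1.52024, 0.741263, -0.6564)–(-1.8034, 0, -0.6564)  len=0.7935
  (v11,v10,v2) [+-+] → (-1.8034, 0, -0.6564)–(-1.52024, -0.741263, -0.6564)  len=0.7935
  (v7,v1,v8) [-+-] → (0.708845, 1.55265, -0.6564)–(1.52024, 0.741263, -0.6564)  len=1.1475
  (v3,v2,v6) [++-] → (-0.708845, -1.55265, -0.6564)–(0.708845, -1.55265, -0.6564)  len=1.4177
  (v3,v6,v8) [+--] → (0.708845, -1.55265, -0.6564)–(1.52024, -0.741263, -0.6564)  len=1.1475
  (v3,v8,v9) [+-+] → (1.52024, -0.741263, -0.6564)–(1.8034, 0, -0.6564)  len=0.7935
  (v6,v2,v10) [-+-] → (-0.708845, -1.55265, -0.6564)–(-1.52024, -0.741263, -0.6564)  len=1.1475
  (v9,v8,v1) [+-+] → (1.8034, 0, -0.6564)–(1.52024, 0.741263, -0.6564)  len=0.7935

Chained into 1 loop(s):
  loop 1: 10 segments, perimeter = 10.5993
Total perimeter = 10.599

loops=1 perimeter=10.599


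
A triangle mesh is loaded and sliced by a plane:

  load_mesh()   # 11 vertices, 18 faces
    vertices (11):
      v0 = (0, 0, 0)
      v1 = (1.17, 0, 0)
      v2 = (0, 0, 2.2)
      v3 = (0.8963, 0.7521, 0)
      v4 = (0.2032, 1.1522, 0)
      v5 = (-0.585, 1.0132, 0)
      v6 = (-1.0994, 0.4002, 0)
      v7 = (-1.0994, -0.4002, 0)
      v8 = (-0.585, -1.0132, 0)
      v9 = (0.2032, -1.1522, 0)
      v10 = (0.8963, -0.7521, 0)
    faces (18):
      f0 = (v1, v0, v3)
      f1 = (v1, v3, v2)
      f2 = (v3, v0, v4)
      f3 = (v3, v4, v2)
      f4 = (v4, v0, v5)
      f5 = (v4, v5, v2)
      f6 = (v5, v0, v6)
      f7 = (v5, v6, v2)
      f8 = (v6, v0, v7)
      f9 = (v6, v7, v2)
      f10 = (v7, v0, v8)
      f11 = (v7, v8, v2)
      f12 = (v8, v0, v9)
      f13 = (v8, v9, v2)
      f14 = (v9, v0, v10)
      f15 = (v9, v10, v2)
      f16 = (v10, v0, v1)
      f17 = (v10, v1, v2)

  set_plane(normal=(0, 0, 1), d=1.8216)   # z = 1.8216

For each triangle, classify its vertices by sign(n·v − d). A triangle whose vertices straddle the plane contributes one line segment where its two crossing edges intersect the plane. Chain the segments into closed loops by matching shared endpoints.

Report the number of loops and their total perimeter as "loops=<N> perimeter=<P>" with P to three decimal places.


Straddling triangles (9 of 18):
  (v1,v3,v2) [--+] → (0.154164, 0.129361, 1.8216)–(0.20124, 0, 1.8216)  len=0.1377
  (v3,v4,v2) [--+] → (0.0349504, 0.198178, 1.8216)–(0.154164, 0.129361, 1.8216)  len=0.1377
  (v4,v5,v2) [--+] → (-0.10062, 0.17427, 1.8216)–(0.0349504, 0.198178, 1.8216)  len=0.1377
  (v5,v6,v2) [--+] → (-0.189097, 0.0688344, 1.8216)–(-0.10062, 0.17427, 1.8216)  len=0.1376
  (v6,v7,v2) [--+] → (-0.189097, -0.0688344, 1.8216)–(-0.189097, 0.0688344, 1.8216)  len=0.1377
  (v7,v8,v2) [--+] → (-0.10062, -0.17427, 1.8216)–(-0.189097, -0.0688344, 1.8216)  len=0.1376
  (v8,v9,v2) [--+] → (0.0349504, -0.198178, 1.8216)–(-0.10062, -0.17427, 1.8216)  len=0.1377
  (v9,v10,v2) [--+] → (0.154164, -0.129361, 1.8216)–(0.0349504, -0.198178, 1.8216)  len=0.1377
  (v10,v1,v2) [--+] → (0.20124, 0, 1.8216)–(0.154164, -0.129361, 1.8216)  len=0.1377

Chained into 1 loop(s):
  loop 1: 9 segments, perimeter = 1.2389
Total perimeter = 1.239

loops=1 perimeter=1.239


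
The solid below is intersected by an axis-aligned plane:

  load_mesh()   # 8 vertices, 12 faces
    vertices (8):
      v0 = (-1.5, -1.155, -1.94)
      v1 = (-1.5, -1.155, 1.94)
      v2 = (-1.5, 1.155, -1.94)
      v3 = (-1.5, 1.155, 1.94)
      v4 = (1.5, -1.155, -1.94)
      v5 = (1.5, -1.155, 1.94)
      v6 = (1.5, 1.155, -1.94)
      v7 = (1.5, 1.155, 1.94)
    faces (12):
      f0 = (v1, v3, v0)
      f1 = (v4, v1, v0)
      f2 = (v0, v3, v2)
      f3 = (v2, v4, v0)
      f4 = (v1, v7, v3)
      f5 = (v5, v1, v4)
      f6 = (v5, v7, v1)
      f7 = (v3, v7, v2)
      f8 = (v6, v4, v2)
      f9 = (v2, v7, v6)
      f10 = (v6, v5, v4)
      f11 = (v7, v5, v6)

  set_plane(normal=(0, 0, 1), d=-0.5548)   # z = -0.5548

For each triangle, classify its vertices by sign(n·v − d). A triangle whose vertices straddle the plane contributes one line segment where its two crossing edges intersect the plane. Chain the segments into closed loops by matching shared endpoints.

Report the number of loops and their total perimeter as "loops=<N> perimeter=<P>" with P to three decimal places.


Straddling triangles (8 of 12):
  (v1,v3,v0) [++-] → (-1.5, -0.330306, -0.5548)–(-1.5, -1.155, -0.5548)  len=0.8247
  (v4,v1,v0) [-+-] → (0.428969, -1.155, -0.5548)–(-1.5, -1.155, -0.5548)  len=1.9290
  (v0,v3,v2) [-+-] → (-1.5, -0.330306, -0.5548)–(-1.5, 1.155, -0.5548)  len=1.4853
  (v5,v1,v4) [++-] → (0.428969, -1.155, -0.5548)–(1.5, -1.155, -0.5548)  len=1.0710
  (v3,v7,v2) [++-] → (-0.428969, 1.155, -0.5548)–(-1.5, 1.155, -0.5548)  len=1.0710
  (v2,v7,v6) [-+-] → (-0.428969, 1.155, -0.5548)–(1.5, 1.155, -0.5548)  len=1.9290
  (v6,v5,v4) [-+-] → (1.5, 0.330306, -0.5548)–(1.5, -1.155, -0.5548)  len=1.4853
  (v7,v5,v6) [++-] → (1.5, 0.330306, -0.5548)–(1.5, 1.155, -0.5548)  len=0.8247

Chained into 1 loop(s):
  loop 1: 8 segments, perimeter = 10.6200
Total perimeter = 10.620

loops=1 perimeter=10.620


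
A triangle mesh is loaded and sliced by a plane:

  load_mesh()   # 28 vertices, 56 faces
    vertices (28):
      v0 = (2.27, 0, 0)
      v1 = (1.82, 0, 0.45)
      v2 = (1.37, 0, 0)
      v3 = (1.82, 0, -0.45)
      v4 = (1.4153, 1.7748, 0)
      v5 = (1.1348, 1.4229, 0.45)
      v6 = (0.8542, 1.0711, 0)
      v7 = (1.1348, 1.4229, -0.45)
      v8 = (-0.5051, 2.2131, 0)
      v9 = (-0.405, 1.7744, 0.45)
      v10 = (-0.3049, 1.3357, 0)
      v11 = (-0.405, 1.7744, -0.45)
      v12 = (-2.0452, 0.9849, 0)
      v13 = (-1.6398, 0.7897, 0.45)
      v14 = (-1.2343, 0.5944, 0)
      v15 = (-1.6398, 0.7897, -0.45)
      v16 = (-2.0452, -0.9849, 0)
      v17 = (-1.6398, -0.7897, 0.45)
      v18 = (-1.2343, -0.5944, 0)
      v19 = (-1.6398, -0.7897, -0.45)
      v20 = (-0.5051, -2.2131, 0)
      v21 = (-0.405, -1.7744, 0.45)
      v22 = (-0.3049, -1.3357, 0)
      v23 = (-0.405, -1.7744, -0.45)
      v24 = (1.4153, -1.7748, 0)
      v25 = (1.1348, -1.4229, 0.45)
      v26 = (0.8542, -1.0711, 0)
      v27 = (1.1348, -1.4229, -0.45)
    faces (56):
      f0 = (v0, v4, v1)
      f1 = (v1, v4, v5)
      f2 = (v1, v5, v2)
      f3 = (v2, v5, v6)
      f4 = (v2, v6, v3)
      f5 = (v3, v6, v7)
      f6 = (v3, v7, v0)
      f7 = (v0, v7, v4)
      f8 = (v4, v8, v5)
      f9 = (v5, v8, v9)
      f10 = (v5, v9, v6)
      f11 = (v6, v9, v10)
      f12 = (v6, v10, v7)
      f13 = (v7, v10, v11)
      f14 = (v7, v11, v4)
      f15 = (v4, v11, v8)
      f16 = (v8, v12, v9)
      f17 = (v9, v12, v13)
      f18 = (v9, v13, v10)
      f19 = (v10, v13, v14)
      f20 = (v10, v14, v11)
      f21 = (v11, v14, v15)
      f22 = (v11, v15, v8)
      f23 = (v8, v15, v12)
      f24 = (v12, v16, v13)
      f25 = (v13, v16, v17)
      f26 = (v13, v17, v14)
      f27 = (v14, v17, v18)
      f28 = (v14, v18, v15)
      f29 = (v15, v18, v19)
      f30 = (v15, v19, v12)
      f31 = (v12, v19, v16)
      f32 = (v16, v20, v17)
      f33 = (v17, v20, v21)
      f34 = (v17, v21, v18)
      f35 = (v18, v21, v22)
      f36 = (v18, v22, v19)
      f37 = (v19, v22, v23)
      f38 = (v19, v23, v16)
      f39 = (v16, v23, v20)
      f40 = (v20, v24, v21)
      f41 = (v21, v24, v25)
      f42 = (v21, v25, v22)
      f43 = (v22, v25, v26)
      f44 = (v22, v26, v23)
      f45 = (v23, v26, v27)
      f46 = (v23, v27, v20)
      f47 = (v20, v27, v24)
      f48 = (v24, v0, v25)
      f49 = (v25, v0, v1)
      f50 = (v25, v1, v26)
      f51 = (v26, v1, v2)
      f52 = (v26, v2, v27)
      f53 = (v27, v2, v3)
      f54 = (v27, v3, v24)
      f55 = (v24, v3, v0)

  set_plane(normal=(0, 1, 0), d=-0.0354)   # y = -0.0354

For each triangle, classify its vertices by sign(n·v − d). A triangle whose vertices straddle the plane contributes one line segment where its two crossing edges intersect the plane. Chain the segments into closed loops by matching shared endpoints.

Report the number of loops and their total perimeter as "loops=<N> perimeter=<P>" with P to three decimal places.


loops=2 perimeter=4.968

Straddling triangles (16 of 56):
  (v12,v16,v13) [+-+] → (-2.0452, -0.0354, 0)–(-1.82829, -0.0354, 0.240773)  len=0.3241
  (v13,v16,v17) [+--] → (-1.82829, -0.0354, 0.240773)–(-1.6398, -0.0354, 0.45)  len=0.2816
  (v13,v17,v14) [+-+] → (-1.6398, -0.0354, 0.45)–(-1.41881, -0.0354, 0.204761)  len=0.3301
  (v14,v17,v18) [+--] → (-1.41881, -0.0354, 0.204761)–(-1.2343, -0.0354, 0)  len=0.2756
  (v14,v18,v15) [+-+] → (-1.2343, -0.0354, 0)–(-1.39807, -0.0354, -0.181743)  len=0.2446
  (v15,v18,v19) [+--] → (-1.39807, -0.0354, -0.181743)–(-1.6398, -0.0354, -0.45)  len=0.3611
  (v15,v19,v12) [+-+] → (-1.6398, -0.0354, -0.45)–(-1.81212, -0.0354, -0.258726)  len=0.2574
  (v12,v19,v16) [+--] → (-1.81212, -0.0354, -0.258726)–(-2.0452, -0.0354, 0)  len=0.3482
  (v24,v0,v25) [-+-] → (2.25295, -0.0354, 0)–(2.24176, -0.0354, 0.0111954)  len=0.0158
  (v25,v0,v1) [-++] → (2.24176, -0.0354, 0.0111954)–(1.80295, -0.0354, 0.45)  len=0.6206
  (v25,v1,v26) [-+-] → (1.80295, -0.0354, 0.45)–(1.78808, -0.0354, 0.435127)  len=0.0210
  (v26,v1,v2) [-++] → (1.78808, -0.0354, 0.435127)–(1.35295, -0.0354, 0)  len=0.6154
  (v26,v2,v27) [-+-] → (1.35295, -0.0354, 0)–(1.36415, -0.0354, -0.0111954)  len=0.0158
  (v27,v2,v3) [-++] → (1.36415, -0.0354, -0.0111954)–(1.80295, -0.0354, -0.45)  len=0.6206
  (v27,v3,v24) [-+-] → (1.80295, -0.0354, -0.45)–(1.81193, -0.0354, -0.441024)  len=0.0127
  (v24,v3,v0) [-++] → (1.81193, -0.0354, -0.441024)–(2.25295, -0.0354, 0)  len=0.6237

Chained into 2 loop(s):
  loop 1: 8 segments, perimeter = 2.4229
  loop 2: 8 segments, perimeter = 2.5456
Total perimeter = 4.968


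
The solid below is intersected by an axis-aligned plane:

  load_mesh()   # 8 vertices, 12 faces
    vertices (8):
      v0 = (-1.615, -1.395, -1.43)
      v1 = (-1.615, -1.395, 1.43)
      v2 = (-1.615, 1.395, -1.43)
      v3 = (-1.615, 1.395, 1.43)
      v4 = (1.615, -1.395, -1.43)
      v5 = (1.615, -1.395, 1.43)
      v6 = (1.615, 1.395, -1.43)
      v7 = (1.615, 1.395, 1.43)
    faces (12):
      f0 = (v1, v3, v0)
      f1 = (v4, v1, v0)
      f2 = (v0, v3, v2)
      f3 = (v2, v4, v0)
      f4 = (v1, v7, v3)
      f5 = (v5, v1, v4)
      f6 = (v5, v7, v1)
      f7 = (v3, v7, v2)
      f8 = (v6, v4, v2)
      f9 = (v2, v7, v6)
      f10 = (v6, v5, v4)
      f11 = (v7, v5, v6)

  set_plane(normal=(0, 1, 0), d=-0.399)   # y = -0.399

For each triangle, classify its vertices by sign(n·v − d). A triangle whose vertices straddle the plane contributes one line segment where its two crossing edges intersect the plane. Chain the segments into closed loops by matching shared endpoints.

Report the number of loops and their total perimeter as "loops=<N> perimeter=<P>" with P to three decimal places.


Straddling triangles (8 of 12):
  (v1,v3,v0) [-+-] → (-1.615, -0.399, 1.43)–(-1.615, -0.399, -0.409011)  len=1.8390
  (v0,v3,v2) [-++] → (-1.615, -0.399, -0.409011)–(-1.615, -0.399, -1.43)  len=1.0210
  (v2,v4,v0) [+--] → (0.461925, -0.399, -1.43)–(-1.615, -0.399, -1.43)  len=2.0769
  (v1,v7,v3) [-++] → (-0.461925, -0.399, 1.43)–(-1.615, -0.399, 1.43)  len=1.1531
  (v5,v7,v1) [-+-] → (1.615, -0.399, 1.43)–(-0.461925, -0.399, 1.43)  len=2.0769
  (v6,v4,v2) [+-+] → (1.615, -0.399, -1.43)–(0.461925, -0.399, -1.43)  len=1.1531
  (v6,v5,v4) [+--] → (1.615, -0.399, 0.409011)–(1.615, -0.399, -1.43)  len=1.8390
  (v7,v5,v6) [+-+] → (1.615, -0.399, 1.43)–(1.615, -0.399, 0.409011)  len=1.0210

Chained into 1 loop(s):
  loop 1: 8 segments, perimeter = 12.1800
Total perimeter = 12.180

loops=1 perimeter=12.180


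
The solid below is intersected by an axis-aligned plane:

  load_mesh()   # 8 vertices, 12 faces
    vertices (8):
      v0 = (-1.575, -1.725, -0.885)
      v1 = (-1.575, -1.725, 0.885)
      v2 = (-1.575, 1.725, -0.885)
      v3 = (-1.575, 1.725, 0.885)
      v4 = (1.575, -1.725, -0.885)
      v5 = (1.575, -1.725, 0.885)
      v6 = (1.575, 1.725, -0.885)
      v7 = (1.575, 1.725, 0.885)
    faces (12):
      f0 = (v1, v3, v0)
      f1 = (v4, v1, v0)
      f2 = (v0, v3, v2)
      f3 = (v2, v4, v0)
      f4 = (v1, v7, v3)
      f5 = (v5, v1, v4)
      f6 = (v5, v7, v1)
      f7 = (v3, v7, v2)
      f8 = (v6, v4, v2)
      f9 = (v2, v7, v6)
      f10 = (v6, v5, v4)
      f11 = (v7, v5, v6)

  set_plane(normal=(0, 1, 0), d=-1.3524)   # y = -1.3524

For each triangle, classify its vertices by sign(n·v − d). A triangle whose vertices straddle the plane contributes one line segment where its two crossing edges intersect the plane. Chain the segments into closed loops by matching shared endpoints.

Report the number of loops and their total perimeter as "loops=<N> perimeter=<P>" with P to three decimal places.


Straddling triangles (8 of 12):
  (v1,v3,v0) [-+-] → (-1.575, -1.3524, 0.885)–(-1.575, -1.3524, -0.69384)  len=1.5788
  (v0,v3,v2) [-++] → (-1.575, -1.3524, -0.69384)–(-1.575, -1.3524, -0.885)  len=0.1912
  (v2,v4,v0) [+--] → (1.2348, -1.3524, -0.885)–(-1.575, -1.3524, -0.885)  len=2.8098
  (v1,v7,v3) [-++] → (-1.2348, -1.3524, 0.885)–(-1.575, -1.3524, 0.885)  len=0.3402
  (v5,v7,v1) [-+-] → (1.575, -1.3524, 0.885)–(-1.2348, -1.3524, 0.885)  len=2.8098
  (v6,v4,v2) [+-+] → (1.575, -1.3524, -0.885)–(1.2348, -1.3524, -0.885)  len=0.3402
  (v6,v5,v4) [+--] → (1.575, -1.3524, 0.69384)–(1.575, -1.3524, -0.885)  len=1.5788
  (v7,v5,v6) [+-+] → (1.575, -1.3524, 0.885)–(1.575, -1.3524, 0.69384)  len=0.1912

Chained into 1 loop(s):
  loop 1: 8 segments, perimeter = 9.8400
Total perimeter = 9.840

loops=1 perimeter=9.840


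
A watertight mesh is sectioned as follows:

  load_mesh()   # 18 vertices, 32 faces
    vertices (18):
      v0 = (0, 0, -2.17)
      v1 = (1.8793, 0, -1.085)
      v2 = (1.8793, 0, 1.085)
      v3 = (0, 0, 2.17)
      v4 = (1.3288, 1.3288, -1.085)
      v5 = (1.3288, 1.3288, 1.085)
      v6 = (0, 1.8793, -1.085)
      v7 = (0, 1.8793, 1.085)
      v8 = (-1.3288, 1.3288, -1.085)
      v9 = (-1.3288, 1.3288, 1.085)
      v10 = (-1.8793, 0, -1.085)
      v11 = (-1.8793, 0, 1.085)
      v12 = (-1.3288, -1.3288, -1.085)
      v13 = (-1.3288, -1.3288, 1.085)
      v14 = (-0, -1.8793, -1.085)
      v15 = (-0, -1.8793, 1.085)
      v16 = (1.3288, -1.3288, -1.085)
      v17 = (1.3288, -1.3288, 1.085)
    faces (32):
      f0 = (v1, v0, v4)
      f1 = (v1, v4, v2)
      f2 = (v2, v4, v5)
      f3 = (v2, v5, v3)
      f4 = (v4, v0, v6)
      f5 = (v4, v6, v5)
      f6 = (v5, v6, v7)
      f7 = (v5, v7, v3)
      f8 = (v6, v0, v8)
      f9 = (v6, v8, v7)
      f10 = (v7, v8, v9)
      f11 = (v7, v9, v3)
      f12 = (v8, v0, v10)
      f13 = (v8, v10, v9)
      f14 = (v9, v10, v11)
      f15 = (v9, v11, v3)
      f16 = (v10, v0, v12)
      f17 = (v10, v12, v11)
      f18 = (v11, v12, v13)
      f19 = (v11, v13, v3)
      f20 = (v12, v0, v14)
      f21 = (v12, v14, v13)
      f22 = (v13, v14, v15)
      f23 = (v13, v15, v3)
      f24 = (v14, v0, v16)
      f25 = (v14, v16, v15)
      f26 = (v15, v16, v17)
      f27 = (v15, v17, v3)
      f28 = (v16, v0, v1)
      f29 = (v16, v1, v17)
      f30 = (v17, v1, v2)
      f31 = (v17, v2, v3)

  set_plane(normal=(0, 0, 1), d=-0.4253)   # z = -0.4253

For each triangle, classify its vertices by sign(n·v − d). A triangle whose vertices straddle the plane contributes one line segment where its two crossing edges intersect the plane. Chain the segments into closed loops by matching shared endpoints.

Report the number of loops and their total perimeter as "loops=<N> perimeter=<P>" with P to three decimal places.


Straddling triangles (16 of 32):
  (v1,v4,v2) [--+] → (1.49616, 0.924833, -0.4253)–(1.8793, 0, -0.4253)  len=1.0011
  (v2,v4,v5) [+-+] → (1.49616, 0.924833, -0.4253)–(1.3288, 1.3288, -0.4253)  len=0.4373
  (v4,v6,v5) [--+] → (0.403967, 1.71194, -0.4253)–(1.3288, 1.3288, -0.4253)  len=1.0011
  (v5,v6,v7) [+-+] → (0.403967, 1.71194, -0.4253)–(0, 1.8793, -0.4253)  len=0.4373
  (v6,v8,v7) [--+] → (-0.924833, 1.49616, -0.4253)–(0, 1.8793, -0.4253)  len=1.0011
  (v7,v8,v9) [+-+] → (-0.924833, 1.49616, -0.4253)–(-1.3288, 1.3288, -0.4253)  len=0.4373
  (v8,v10,v9) [--+] → (-1.71194, 0.403967, -0.4253)–(-1.3288, 1.3288, -0.4253)  len=1.0011
  (v9,v10,v11) [+-+] → (-1.71194, 0.403967, -0.4253)–(-1.8793, 0, -0.4253)  len=0.4373
  (v10,v12,v11) [--+] → (-1.49616, -0.924833, -0.4253)–(-1.8793, 0, -0.4253)  len=1.0011
  (v11,v12,v13) [+-+] → (-1.49616, -0.924833, -0.4253)–(-1.3288, -1.3288, -0.4253)  len=0.4373
  (v12,v14,v13) [--+] → (-0.403967, -1.71194, -0.4253)–(-1.3288, -1.3288, -0.4253)  len=1.0011
  (v13,v14,v15) [+-+] → (-0.403967, -1.71194, -0.4253)–(0, -1.8793, -0.4253)  len=0.4373
  (v14,v16,v15) [--+] → (0.924833, -1.49616, -0.4253)–(0, -1.8793, -0.4253)  len=1.0011
  (v15,v16,v17) [+-+] → (0.924833, -1.49616, -0.4253)–(1.3288, -1.3288, -0.4253)  len=0.4373
  (v16,v1,v17) [--+] → (1.71194, -0.403967, -0.4253)–(1.3288, -1.3288, -0.4253)  len=1.0011
  (v17,v1,v2) [+-+] → (1.71194, -0.403967, -0.4253)–(1.8793, 0, -0.4253)  len=0.4373

Chained into 1 loop(s):
  loop 1: 16 segments, perimeter = 11.5065
Total perimeter = 11.507

loops=1 perimeter=11.507


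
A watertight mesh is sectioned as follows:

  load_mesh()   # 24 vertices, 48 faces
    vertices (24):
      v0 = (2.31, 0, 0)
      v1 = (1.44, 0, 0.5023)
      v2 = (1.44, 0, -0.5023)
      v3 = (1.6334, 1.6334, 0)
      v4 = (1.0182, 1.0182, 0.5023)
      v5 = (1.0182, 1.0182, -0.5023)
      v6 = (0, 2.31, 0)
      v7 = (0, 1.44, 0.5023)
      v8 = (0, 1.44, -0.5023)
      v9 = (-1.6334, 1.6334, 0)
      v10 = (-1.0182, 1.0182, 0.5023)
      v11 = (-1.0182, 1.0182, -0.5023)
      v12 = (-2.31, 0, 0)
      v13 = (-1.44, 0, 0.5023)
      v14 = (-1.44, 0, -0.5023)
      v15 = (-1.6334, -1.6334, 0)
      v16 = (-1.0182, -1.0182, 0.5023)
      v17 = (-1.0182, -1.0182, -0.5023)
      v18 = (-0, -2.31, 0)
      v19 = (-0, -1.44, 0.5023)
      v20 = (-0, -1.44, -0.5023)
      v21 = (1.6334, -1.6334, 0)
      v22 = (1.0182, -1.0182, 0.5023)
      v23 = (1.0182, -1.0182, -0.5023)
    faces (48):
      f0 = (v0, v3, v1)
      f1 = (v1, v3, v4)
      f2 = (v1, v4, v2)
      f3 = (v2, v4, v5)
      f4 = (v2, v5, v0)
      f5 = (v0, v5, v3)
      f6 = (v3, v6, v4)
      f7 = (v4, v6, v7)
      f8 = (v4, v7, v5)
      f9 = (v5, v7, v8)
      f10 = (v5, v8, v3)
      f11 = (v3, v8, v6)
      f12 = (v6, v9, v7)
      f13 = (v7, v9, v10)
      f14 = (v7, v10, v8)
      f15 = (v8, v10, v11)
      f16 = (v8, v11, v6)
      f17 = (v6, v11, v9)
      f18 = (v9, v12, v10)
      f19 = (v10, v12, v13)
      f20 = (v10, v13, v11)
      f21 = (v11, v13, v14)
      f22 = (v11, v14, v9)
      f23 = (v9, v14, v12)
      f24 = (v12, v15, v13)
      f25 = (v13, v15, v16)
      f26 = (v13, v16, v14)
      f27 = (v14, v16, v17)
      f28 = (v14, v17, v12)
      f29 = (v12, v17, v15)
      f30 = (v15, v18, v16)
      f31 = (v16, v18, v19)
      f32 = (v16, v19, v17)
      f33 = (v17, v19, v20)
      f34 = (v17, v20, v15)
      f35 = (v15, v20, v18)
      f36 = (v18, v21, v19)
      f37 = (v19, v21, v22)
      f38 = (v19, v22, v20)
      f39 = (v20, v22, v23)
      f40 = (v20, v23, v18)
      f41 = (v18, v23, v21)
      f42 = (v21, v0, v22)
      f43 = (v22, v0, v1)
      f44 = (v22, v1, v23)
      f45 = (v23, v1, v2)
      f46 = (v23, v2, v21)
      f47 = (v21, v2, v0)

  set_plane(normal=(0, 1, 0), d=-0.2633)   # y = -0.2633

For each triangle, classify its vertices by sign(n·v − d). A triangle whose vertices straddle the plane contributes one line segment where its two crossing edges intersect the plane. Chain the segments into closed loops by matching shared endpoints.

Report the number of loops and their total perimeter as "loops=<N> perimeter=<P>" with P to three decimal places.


loops=2 perimeter=6.028

Straddling triangles (12 of 48):
  (v12,v15,v13) [+-+] → (-2.20093, -0.2633, 0)–(-1.47118, -0.2633, 0.42133)  len=0.8427
  (v13,v15,v16) [+--] → (-1.47118, -0.2633, 0.42133)–(-1.33093, -0.2633, 0.5023)  len=0.1619
  (v13,v16,v14) [+-+] → (-1.33093, -0.2633, 0.5023)–(-1.33093, -0.2633, -0.242517)  len=0.7448
  (v14,v16,v17) [+--] → (-1.33093, -0.2633, -0.242517)–(-1.33093, -0.2633, -0.5023)  len=0.2598
  (v14,v17,v12) [+-+] → (-1.33093, -0.2633, -0.5023)–(-1.97595, -0.2633, -0.129892)  len=0.7448
  (v12,v17,v15) [+--] → (-1.97595, -0.2633, -0.129892)–(-2.20093, -0.2633, 0)  len=0.2598
  (v21,v0,v22) [-+-] → (2.20093, -0.2633, 0)–(1.97595, -0.2633, 0.129892)  len=0.2598
  (v22,v0,v1) [-++] → (1.97595, -0.2633, 0.129892)–(1.33093, -0.2633, 0.5023)  len=0.7448
  (v22,v1,v23) [-+-] → (1.33093, -0.2633, 0.5023)–(1.33093, -0.2633, 0.242517)  len=0.2598
  (v23,v1,v2) [-++] → (1.33093, -0.2633, 0.242517)–(1.33093, -0.2633, -0.5023)  len=0.7448
  (v23,v2,v21) [-+-] → (1.33093, -0.2633, -0.5023)–(1.47118, -0.2633, -0.42133)  len=0.1619
  (v21,v2,v0) [-++] → (1.47118, -0.2633, -0.42133)–(2.20093, -0.2633, 0)  len=0.8427

Chained into 2 loop(s):
  loop 1: 6 segments, perimeter = 3.0138
  loop 2: 6 segments, perimeter = 3.0138
Total perimeter = 6.028


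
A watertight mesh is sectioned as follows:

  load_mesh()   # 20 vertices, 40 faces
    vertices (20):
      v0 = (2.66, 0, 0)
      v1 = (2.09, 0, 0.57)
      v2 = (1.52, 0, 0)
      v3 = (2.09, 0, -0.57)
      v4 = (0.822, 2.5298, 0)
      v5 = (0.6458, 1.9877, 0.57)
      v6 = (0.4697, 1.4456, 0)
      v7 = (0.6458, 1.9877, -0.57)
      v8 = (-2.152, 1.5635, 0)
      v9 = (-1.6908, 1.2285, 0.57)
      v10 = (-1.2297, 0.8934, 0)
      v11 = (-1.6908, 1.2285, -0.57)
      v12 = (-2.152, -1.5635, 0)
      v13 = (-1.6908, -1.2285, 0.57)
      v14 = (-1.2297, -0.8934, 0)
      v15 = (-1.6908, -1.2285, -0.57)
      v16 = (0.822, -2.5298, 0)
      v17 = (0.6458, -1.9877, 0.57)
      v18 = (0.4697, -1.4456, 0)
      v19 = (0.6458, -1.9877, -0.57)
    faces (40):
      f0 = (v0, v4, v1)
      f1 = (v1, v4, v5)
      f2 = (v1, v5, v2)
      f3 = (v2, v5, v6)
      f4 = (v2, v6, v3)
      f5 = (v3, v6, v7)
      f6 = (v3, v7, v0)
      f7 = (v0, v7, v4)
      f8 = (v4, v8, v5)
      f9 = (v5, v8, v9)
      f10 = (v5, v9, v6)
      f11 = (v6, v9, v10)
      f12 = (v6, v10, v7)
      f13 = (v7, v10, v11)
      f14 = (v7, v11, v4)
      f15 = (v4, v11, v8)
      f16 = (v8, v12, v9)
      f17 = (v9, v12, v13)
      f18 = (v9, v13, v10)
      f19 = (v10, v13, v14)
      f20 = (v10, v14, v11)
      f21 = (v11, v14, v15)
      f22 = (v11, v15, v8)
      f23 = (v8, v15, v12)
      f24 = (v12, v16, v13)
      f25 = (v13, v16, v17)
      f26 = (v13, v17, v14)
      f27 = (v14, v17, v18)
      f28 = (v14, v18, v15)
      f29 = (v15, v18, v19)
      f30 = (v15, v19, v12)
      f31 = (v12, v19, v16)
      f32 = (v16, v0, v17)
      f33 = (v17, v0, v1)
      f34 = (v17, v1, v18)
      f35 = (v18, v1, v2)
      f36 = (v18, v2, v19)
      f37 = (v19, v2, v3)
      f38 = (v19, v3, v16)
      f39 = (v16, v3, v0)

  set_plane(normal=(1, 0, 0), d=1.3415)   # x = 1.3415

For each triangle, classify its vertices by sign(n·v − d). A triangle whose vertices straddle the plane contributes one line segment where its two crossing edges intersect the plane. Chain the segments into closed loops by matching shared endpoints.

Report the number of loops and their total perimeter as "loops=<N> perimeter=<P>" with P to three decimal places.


Straddling triangles (16 of 40):
  (v0,v4,v1) [+-+] → (1.3415, 1.81477, 0)–(1.3415, 1.49334, 0.233529)  len=0.3973
  (v1,v4,v5) [+--] → (1.3415, 1.49334, 0.233529)–(1.3415, 1.03019, 0.57)  len=0.5725
  (v1,v5,v2) [+-+] → (1.3415, 1.03019, 0.57)–(1.3415, 0.405862, 0.116386)  len=0.7717
  (v2,v5,v6) [+--] → (1.3415, 0.405862, 0.116386)–(1.3415, 0.245682, 0)  len=0.1980
  (v2,v6,v3) [+-+] → (1.3415, 0.245682, 0)–(1.3415, 0.667797, -0.306688)  len=0.5218
  (v3,v6,v7) [+--] → (1.3415, 0.667797, -0.306688)–(1.3415, 1.03019, -0.57)  len=0.4479
  (v3,v7,v0) [+-+] → (1.3415, 1.03019, -0.57)–(1.3415, 1.30115, -0.373123)  len=0.3349
  (v0,v7,v4) [+--] → (1.3415, 1.30115, -0.373123)–(1.3415, 1.81477, 0)  len=0.6348
  (v16,v0,v17) [-+-] → (1.3415, -1.81477, 0)–(1.3415, -1.30115, 0.373123)  len=0.6348
  (v17,v0,v1) [-++] → (1.3415, -1.30115, 0.373123)–(1.3415, -1.03019, 0.57)  len=0.3349
  (v17,v1,v18) [-+-] → (1.3415, -1.03019, 0.57)–(1.3415, -0.667797, 0.306688)  len=0.4479
  (v18,v1,v2) [-++] → (1.3415, -0.667797, 0.306688)–(1.3415, -0.245682, 0)  len=0.5218
  (v18,v2,v19) [-+-] → (1.3415, -0.245682, 0)–(1.3415, -0.405862, -0.116386)  len=0.1980
  (v19,v2,v3) [-++] → (1.3415, -0.405862, -0.116386)–(1.3415, -1.03019, -0.57)  len=0.7717
  (v19,v3,v16) [-+-] → (1.3415, -1.03019, -0.57)–(1.3415, -1.49334, -0.233529)  len=0.5725
  (v16,v3,v0) [-++] → (1.3415, -1.49334, -0.233529)–(1.3415, -1.81477, 0)  len=0.3973

Chained into 2 loop(s):
  loop 1: 8 segments, perimeter = 3.8790
  loop 2: 8 segments, perimeter = 3.8790
Total perimeter = 7.758

loops=2 perimeter=7.758
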